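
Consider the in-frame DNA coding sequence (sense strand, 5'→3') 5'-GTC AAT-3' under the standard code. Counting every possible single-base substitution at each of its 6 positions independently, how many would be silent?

4

Codon 1 (GTC, Val): 3 synonymous substitutions.
Codon 2 (AAT, Asn): 1 synonymous substitution.
Total: 3 + 1 = 4.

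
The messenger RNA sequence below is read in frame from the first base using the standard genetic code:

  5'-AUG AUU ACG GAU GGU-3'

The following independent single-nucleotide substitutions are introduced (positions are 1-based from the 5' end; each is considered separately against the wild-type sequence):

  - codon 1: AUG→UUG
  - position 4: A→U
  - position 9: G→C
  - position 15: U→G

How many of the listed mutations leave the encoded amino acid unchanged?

2

Codon 1: AUG (Met) → UUG (Leu) — missense.
Codon 2: AUU (Ile) → UUU (Phe) — missense.
Codon 3: ACG (Thr) → ACC (Thr) — synonymous.
Codon 5: GGU (Gly) → GGG (Gly) — synonymous.
Synonymous: 2 of 4.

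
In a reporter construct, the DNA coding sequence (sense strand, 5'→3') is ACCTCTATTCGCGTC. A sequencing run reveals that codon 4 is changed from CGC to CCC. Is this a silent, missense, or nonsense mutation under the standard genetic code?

missense

Position 11 falls in codon 4: CGC → Arg.
After the substitution the codon is CCC → Pro.
Arg ≠ Pro, so this is a missense mutation.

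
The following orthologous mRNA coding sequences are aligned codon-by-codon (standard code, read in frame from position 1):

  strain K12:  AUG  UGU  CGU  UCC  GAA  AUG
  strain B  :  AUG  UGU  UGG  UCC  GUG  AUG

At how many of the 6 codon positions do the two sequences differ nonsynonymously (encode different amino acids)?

2

Codon 1: AUG Met / AUG Met — identical.
Codon 2: UGU Cys / UGU Cys — identical.
Codon 3: CGU Arg / UGG Trp — nonsynonymous.
Codon 4: UCC Ser / UCC Ser — identical.
Codon 5: GAA Glu / GUG Val — nonsynonymous.
Codon 6: AUG Met / AUG Met — identical.
Nonsynonymous differences: 2.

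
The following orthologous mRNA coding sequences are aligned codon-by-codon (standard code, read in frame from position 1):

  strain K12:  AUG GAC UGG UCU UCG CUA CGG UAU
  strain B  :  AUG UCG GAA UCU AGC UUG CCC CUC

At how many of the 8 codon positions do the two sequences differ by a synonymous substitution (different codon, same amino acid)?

Codon 1: AUG Met / AUG Met — identical.
Codon 2: GAC Asp / UCG Ser — nonsynonymous.
Codon 3: UGG Trp / GAA Glu — nonsynonymous.
Codon 4: UCU Ser / UCU Ser — identical.
Codon 5: UCG Ser / AGC Ser — synonymous.
Codon 6: CUA Leu / UUG Leu — synonymous.
Codon 7: CGG Arg / CCC Pro — nonsynonymous.
Codon 8: UAU Tyr / CUC Leu — nonsynonymous.
Synonymous differences: 2.

2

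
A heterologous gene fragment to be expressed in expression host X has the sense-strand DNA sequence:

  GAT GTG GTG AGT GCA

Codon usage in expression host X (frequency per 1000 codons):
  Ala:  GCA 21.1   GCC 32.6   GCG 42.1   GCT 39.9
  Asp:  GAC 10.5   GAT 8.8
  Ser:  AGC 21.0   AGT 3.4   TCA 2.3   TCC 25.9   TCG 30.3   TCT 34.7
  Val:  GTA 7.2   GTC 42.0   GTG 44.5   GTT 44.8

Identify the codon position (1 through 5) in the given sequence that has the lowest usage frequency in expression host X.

Codon 1 GAT (Asp): 8.8 per 1000.
Codon 2 GTG (Val): 44.5 per 1000.
Codon 3 GTG (Val): 44.5 per 1000.
Codon 4 AGT (Ser): 3.4 per 1000.
Codon 5 GCA (Ala): 21.1 per 1000.
Lowest frequency is 3.4 at codon 4.

4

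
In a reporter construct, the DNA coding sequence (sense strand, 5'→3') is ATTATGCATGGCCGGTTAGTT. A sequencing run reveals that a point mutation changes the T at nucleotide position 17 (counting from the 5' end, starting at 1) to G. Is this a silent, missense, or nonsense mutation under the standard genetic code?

Position 17 falls in codon 6: TTA → Leu.
After the substitution the codon is TGA → Stop.
The new codon is a stop codon, so this is a nonsense mutation.

nonsense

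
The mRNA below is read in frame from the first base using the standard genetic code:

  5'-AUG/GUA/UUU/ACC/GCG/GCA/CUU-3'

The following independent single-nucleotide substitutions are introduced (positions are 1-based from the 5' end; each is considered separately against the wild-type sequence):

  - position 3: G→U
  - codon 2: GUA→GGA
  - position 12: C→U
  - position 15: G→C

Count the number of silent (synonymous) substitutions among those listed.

2

Codon 1: AUG (Met) → AUU (Ile) — missense.
Codon 2: GUA (Val) → GGA (Gly) — missense.
Codon 4: ACC (Thr) → ACU (Thr) — synonymous.
Codon 5: GCG (Ala) → GCC (Ala) — synonymous.
Synonymous: 2 of 4.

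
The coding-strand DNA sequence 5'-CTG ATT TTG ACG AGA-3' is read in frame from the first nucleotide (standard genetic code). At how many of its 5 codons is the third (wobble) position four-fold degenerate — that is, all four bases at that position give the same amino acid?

2

Codon 1 CTG (Leu): third position 4-fold.
Codon 2 ATT (Ile): third position 3-fold.
Codon 3 TTG (Leu): third position 2-fold.
Codon 4 ACG (Thr): third position 4-fold.
Codon 5 AGA (Arg): third position 2-fold.
Four-fold degenerate third positions: 2.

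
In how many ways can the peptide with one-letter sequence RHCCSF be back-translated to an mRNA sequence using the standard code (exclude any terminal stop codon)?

Arg: 6 codons.
His: 2 codons.
Cys: 2 codons.
Cys: 2 codons.
Ser: 6 codons.
Phe: 2 codons.
6 × 2 × 2 × 2 × 6 × 2 = 576.

576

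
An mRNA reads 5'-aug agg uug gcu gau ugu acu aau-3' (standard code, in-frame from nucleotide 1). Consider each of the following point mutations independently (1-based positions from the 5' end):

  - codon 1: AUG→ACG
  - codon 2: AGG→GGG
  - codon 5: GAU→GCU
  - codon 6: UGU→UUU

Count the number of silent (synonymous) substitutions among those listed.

Codon 1: AUG (Met) → ACG (Thr) — missense.
Codon 2: AGG (Arg) → GGG (Gly) — missense.
Codon 5: GAU (Asp) → GCU (Ala) — missense.
Codon 6: UGU (Cys) → UUU (Phe) — missense.
Synonymous: 0 of 4.

0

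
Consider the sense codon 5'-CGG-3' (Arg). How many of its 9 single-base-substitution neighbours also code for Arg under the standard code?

4

Position 1: AGG → 1 synonymous.
Position 2: none → 0 synonymous.
Position 3: CGU, CGC, CGA → 3 synonymous.
Total: 1 + 0 + 3 = 4.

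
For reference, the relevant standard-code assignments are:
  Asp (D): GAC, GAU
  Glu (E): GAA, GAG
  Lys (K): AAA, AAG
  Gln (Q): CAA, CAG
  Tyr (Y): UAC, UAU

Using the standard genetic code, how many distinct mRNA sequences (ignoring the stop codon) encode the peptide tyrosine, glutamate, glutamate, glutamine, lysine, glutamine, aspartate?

128

Tyr: 2 codons.
Glu: 2 codons.
Glu: 2 codons.
Gln: 2 codons.
Lys: 2 codons.
Gln: 2 codons.
Asp: 2 codons.
2 × 2 × 2 × 2 × 2 × 2 × 2 = 128.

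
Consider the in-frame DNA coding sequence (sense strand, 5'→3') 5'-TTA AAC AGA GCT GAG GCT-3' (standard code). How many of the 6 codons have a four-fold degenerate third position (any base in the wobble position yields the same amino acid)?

2

Codon 1 TTA (Leu): third position 2-fold.
Codon 2 AAC (Asn): third position 2-fold.
Codon 3 AGA (Arg): third position 2-fold.
Codon 4 GCT (Ala): third position 4-fold.
Codon 5 GAG (Glu): third position 2-fold.
Codon 6 GCT (Ala): third position 4-fold.
Four-fold degenerate third positions: 2.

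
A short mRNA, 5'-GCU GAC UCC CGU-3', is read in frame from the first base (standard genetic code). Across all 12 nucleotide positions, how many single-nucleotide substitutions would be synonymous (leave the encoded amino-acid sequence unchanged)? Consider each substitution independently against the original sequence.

10

Codon 1 (GCU, Ala): 3 synonymous substitutions.
Codon 2 (GAC, Asp): 1 synonymous substitution.
Codon 3 (UCC, Ser): 3 synonymous substitutions.
Codon 4 (CGU, Arg): 3 synonymous substitutions.
Total: 3 + 1 + 3 + 3 = 10.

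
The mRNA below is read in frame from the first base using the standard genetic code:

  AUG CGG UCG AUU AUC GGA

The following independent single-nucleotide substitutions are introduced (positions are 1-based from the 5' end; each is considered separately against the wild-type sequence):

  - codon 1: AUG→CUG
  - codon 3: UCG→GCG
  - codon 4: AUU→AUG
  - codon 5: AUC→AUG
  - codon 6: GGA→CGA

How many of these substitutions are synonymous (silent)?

Codon 1: AUG (Met) → CUG (Leu) — missense.
Codon 3: UCG (Ser) → GCG (Ala) — missense.
Codon 4: AUU (Ile) → AUG (Met) — missense.
Codon 5: AUC (Ile) → AUG (Met) — missense.
Codon 6: GGA (Gly) → CGA (Arg) — missense.
Synonymous: 0 of 5.

0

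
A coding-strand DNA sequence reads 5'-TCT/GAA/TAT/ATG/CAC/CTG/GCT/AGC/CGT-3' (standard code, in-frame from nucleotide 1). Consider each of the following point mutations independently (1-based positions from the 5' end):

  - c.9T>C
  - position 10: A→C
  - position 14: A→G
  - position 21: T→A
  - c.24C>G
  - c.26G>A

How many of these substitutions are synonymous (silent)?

Codon 3: TAT (Tyr) → TAC (Tyr) — synonymous.
Codon 4: ATG (Met) → CTG (Leu) — missense.
Codon 5: CAC (His) → CGC (Arg) — missense.
Codon 7: GCT (Ala) → GCA (Ala) — synonymous.
Codon 8: AGC (Ser) → AGG (Arg) — missense.
Codon 9: CGT (Arg) → CAT (His) — missense.
Synonymous: 2 of 6.

2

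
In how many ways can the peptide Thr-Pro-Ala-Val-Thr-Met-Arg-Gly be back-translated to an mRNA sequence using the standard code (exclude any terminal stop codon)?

Thr: 4 codons.
Pro: 4 codons.
Ala: 4 codons.
Val: 4 codons.
Thr: 4 codons.
Met: 1 codon.
Arg: 6 codons.
Gly: 4 codons.
4 × 4 × 4 × 4 × 4 × 1 × 6 × 4 = 24576.

24576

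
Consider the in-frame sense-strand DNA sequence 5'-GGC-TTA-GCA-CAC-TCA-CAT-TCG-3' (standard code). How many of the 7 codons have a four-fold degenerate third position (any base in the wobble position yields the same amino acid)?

Codon 1 GGC (Gly): third position 4-fold.
Codon 2 TTA (Leu): third position 2-fold.
Codon 3 GCA (Ala): third position 4-fold.
Codon 4 CAC (His): third position 2-fold.
Codon 5 TCA (Ser): third position 4-fold.
Codon 6 CAT (His): third position 2-fold.
Codon 7 TCG (Ser): third position 4-fold.
Four-fold degenerate third positions: 4.

4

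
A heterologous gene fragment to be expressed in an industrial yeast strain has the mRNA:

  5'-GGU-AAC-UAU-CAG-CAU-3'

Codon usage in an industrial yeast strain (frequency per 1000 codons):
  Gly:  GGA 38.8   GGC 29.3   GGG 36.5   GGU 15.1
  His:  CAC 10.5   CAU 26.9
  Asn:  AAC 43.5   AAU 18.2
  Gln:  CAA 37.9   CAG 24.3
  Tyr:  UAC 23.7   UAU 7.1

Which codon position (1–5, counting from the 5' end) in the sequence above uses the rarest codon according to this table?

Codon 1 GGU (Gly): 15.1 per 1000.
Codon 2 AAC (Asn): 43.5 per 1000.
Codon 3 UAU (Tyr): 7.1 per 1000.
Codon 4 CAG (Gln): 24.3 per 1000.
Codon 5 CAU (His): 26.9 per 1000.
Lowest frequency is 7.1 at codon 3.

3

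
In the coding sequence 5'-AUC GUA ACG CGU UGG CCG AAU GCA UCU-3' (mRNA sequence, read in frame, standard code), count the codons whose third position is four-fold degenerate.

Codon 1 AUC (Ile): third position 3-fold.
Codon 2 GUA (Val): third position 4-fold.
Codon 3 ACG (Thr): third position 4-fold.
Codon 4 CGU (Arg): third position 4-fold.
Codon 5 UGG (Trp): third position 1-fold.
Codon 6 CCG (Pro): third position 4-fold.
Codon 7 AAU (Asn): third position 2-fold.
Codon 8 GCA (Ala): third position 4-fold.
Codon 9 UCU (Ser): third position 4-fold.
Four-fold degenerate third positions: 6.

6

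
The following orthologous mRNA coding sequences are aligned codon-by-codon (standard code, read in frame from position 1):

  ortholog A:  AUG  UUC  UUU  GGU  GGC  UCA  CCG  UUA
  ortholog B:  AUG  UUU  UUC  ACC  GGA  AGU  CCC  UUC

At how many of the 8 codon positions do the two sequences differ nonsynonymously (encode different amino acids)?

2

Codon 1: AUG Met / AUG Met — identical.
Codon 2: UUC Phe / UUU Phe — synonymous.
Codon 3: UUU Phe / UUC Phe — synonymous.
Codon 4: GGU Gly / ACC Thr — nonsynonymous.
Codon 5: GGC Gly / GGA Gly — synonymous.
Codon 6: UCA Ser / AGU Ser — synonymous.
Codon 7: CCG Pro / CCC Pro — synonymous.
Codon 8: UUA Leu / UUC Phe — nonsynonymous.
Nonsynonymous differences: 2.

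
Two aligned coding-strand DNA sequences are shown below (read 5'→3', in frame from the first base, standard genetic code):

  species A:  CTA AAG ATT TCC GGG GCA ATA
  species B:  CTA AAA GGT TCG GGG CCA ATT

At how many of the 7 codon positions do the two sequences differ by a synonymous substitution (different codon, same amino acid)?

3

Codon 1: CTA Leu / CTA Leu — identical.
Codon 2: AAG Lys / AAA Lys — synonymous.
Codon 3: ATT Ile / GGT Gly — nonsynonymous.
Codon 4: TCC Ser / TCG Ser — synonymous.
Codon 5: GGG Gly / GGG Gly — identical.
Codon 6: GCA Ala / CCA Pro — nonsynonymous.
Codon 7: ATA Ile / ATT Ile — synonymous.
Synonymous differences: 3.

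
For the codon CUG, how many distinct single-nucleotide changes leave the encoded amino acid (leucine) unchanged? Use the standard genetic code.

Position 1: UUG → 1 synonymous.
Position 2: none → 0 synonymous.
Position 3: CUU, CUC, CUA → 3 synonymous.
Total: 1 + 0 + 3 = 4.

4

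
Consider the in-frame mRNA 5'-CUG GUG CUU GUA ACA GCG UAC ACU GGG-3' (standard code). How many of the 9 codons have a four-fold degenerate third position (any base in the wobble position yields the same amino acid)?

8

Codon 1 CUG (Leu): third position 4-fold.
Codon 2 GUG (Val): third position 4-fold.
Codon 3 CUU (Leu): third position 4-fold.
Codon 4 GUA (Val): third position 4-fold.
Codon 5 ACA (Thr): third position 4-fold.
Codon 6 GCG (Ala): third position 4-fold.
Codon 7 UAC (Tyr): third position 2-fold.
Codon 8 ACU (Thr): third position 4-fold.
Codon 9 GGG (Gly): third position 4-fold.
Four-fold degenerate third positions: 8.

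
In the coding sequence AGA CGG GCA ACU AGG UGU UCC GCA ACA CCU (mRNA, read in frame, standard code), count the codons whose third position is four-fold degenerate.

Codon 1 AGA (Arg): third position 2-fold.
Codon 2 CGG (Arg): third position 4-fold.
Codon 3 GCA (Ala): third position 4-fold.
Codon 4 ACU (Thr): third position 4-fold.
Codon 5 AGG (Arg): third position 2-fold.
Codon 6 UGU (Cys): third position 2-fold.
Codon 7 UCC (Ser): third position 4-fold.
Codon 8 GCA (Ala): third position 4-fold.
Codon 9 ACA (Thr): third position 4-fold.
Codon 10 CCU (Pro): third position 4-fold.
Four-fold degenerate third positions: 7.

7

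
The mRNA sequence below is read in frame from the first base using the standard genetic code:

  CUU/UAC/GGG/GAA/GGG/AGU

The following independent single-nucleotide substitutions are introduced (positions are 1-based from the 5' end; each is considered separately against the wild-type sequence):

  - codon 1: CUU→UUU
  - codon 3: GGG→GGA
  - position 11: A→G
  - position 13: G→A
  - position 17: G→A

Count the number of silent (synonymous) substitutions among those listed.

Codon 1: CUU (Leu) → UUU (Phe) — missense.
Codon 3: GGG (Gly) → GGA (Gly) — synonymous.
Codon 4: GAA (Glu) → GGA (Gly) — missense.
Codon 5: GGG (Gly) → AGG (Arg) — missense.
Codon 6: AGU (Ser) → AAU (Asn) — missense.
Synonymous: 1 of 5.

1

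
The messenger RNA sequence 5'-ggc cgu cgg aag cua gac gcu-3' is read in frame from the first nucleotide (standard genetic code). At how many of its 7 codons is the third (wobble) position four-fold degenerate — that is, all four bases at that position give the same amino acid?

Codon 1 GGC (Gly): third position 4-fold.
Codon 2 CGU (Arg): third position 4-fold.
Codon 3 CGG (Arg): third position 4-fold.
Codon 4 AAG (Lys): third position 2-fold.
Codon 5 CUA (Leu): third position 4-fold.
Codon 6 GAC (Asp): third position 2-fold.
Codon 7 GCU (Ala): third position 4-fold.
Four-fold degenerate third positions: 5.

5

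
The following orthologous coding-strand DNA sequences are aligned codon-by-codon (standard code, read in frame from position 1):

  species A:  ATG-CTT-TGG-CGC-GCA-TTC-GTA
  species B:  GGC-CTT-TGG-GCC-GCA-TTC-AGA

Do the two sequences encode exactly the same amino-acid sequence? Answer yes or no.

no

Codon 1: ATG Met / GGC Gly — nonsynonymous.
Codon 2: CTT Leu / CTT Leu — identical.
Codon 3: TGG Trp / TGG Trp — identical.
Codon 4: CGC Arg / GCC Ala — nonsynonymous.
Codon 5: GCA Ala / GCA Ala — identical.
Codon 6: TTC Phe / TTC Phe — identical.
Codon 7: GTA Val / AGA Arg — nonsynonymous.
Nonsynonymous differences: 3 → different protein.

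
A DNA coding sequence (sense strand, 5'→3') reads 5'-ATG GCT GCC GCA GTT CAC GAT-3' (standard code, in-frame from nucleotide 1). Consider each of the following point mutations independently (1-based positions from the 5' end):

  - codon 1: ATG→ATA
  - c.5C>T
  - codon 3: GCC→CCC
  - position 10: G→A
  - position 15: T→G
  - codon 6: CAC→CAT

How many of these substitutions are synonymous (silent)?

Codon 1: ATG (Met) → ATA (Ile) — missense.
Codon 2: GCT (Ala) → GTT (Val) — missense.
Codon 3: GCC (Ala) → CCC (Pro) — missense.
Codon 4: GCA (Ala) → ACA (Thr) — missense.
Codon 5: GTT (Val) → GTG (Val) — synonymous.
Codon 6: CAC (His) → CAT (His) — synonymous.
Synonymous: 2 of 6.

2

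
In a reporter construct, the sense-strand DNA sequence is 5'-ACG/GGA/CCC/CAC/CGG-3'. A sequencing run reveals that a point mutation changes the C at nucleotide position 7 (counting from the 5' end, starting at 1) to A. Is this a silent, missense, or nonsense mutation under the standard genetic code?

Position 7 falls in codon 3: CCC → Pro.
After the substitution the codon is ACC → Thr.
Pro ≠ Thr, so this is a missense mutation.

missense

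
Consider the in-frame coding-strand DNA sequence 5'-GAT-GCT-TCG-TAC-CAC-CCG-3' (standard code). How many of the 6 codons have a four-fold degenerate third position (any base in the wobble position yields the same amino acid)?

Codon 1 GAT (Asp): third position 2-fold.
Codon 2 GCT (Ala): third position 4-fold.
Codon 3 TCG (Ser): third position 4-fold.
Codon 4 TAC (Tyr): third position 2-fold.
Codon 5 CAC (His): third position 2-fold.
Codon 6 CCG (Pro): third position 4-fold.
Four-fold degenerate third positions: 3.

3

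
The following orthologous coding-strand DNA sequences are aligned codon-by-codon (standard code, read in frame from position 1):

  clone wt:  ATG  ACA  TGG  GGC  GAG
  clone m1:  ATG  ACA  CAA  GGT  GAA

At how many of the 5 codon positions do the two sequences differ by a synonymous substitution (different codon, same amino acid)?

Codon 1: ATG Met / ATG Met — identical.
Codon 2: ACA Thr / ACA Thr — identical.
Codon 3: TGG Trp / CAA Gln — nonsynonymous.
Codon 4: GGC Gly / GGT Gly — synonymous.
Codon 5: GAG Glu / GAA Glu — synonymous.
Synonymous differences: 2.

2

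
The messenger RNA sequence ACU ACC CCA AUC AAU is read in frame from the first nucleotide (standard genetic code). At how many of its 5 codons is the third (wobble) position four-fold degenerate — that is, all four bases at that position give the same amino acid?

Codon 1 ACU (Thr): third position 4-fold.
Codon 2 ACC (Thr): third position 4-fold.
Codon 3 CCA (Pro): third position 4-fold.
Codon 4 AUC (Ile): third position 3-fold.
Codon 5 AAU (Asn): third position 2-fold.
Four-fold degenerate third positions: 3.

3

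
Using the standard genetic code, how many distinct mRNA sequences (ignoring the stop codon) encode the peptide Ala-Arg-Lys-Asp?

Ala: 4 codons.
Arg: 6 codons.
Lys: 2 codons.
Asp: 2 codons.
4 × 6 × 2 × 2 = 96.

96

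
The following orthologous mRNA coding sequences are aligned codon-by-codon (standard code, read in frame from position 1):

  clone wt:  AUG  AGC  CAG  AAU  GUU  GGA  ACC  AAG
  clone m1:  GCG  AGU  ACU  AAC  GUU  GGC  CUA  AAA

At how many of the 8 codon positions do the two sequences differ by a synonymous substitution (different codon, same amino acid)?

Codon 1: AUG Met / GCG Ala — nonsynonymous.
Codon 2: AGC Ser / AGU Ser — synonymous.
Codon 3: CAG Gln / ACU Thr — nonsynonymous.
Codon 4: AAU Asn / AAC Asn — synonymous.
Codon 5: GUU Val / GUU Val — identical.
Codon 6: GGA Gly / GGC Gly — synonymous.
Codon 7: ACC Thr / CUA Leu — nonsynonymous.
Codon 8: AAG Lys / AAA Lys — synonymous.
Synonymous differences: 4.

4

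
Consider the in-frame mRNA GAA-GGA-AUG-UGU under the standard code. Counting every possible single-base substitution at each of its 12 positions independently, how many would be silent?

5

Codon 1 (GAA, Glu): 1 synonymous substitution.
Codon 2 (GGA, Gly): 3 synonymous substitutions.
Codon 3 (AUG, Met): 0 synonymous substitutions.
Codon 4 (UGU, Cys): 1 synonymous substitution.
Total: 1 + 3 + 0 + 1 = 5.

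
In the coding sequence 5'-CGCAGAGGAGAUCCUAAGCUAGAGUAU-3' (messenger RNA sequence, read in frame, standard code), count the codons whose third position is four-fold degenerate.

Codon 1 CGC (Arg): third position 4-fold.
Codon 2 AGA (Arg): third position 2-fold.
Codon 3 GGA (Gly): third position 4-fold.
Codon 4 GAU (Asp): third position 2-fold.
Codon 5 CCU (Pro): third position 4-fold.
Codon 6 AAG (Lys): third position 2-fold.
Codon 7 CUA (Leu): third position 4-fold.
Codon 8 GAG (Glu): third position 2-fold.
Codon 9 UAU (Tyr): third position 2-fold.
Four-fold degenerate third positions: 4.

4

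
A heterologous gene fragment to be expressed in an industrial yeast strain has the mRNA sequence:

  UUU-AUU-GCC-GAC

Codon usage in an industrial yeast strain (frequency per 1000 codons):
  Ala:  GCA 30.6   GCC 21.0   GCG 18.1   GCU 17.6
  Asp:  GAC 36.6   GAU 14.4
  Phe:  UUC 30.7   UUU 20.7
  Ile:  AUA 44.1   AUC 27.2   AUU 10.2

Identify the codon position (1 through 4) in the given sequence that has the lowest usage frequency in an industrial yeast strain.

Codon 1 UUU (Phe): 20.7 per 1000.
Codon 2 AUU (Ile): 10.2 per 1000.
Codon 3 GCC (Ala): 21.0 per 1000.
Codon 4 GAC (Asp): 36.6 per 1000.
Lowest frequency is 10.2 at codon 2.

2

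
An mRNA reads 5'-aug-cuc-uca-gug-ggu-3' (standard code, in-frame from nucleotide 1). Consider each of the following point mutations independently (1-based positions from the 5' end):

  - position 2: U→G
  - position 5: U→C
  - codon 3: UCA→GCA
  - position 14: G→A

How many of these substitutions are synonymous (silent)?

0

Codon 1: AUG (Met) → AGG (Arg) — missense.
Codon 2: CUC (Leu) → CCC (Pro) — missense.
Codon 3: UCA (Ser) → GCA (Ala) — missense.
Codon 5: GGU (Gly) → GAU (Asp) — missense.
Synonymous: 0 of 4.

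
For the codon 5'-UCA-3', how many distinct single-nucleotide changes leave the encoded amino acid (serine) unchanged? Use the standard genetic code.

Position 1: none → 0 synonymous.
Position 2: none → 0 synonymous.
Position 3: UCU, UCC, UCG → 3 synonymous.
Total: 0 + 0 + 3 = 3.

3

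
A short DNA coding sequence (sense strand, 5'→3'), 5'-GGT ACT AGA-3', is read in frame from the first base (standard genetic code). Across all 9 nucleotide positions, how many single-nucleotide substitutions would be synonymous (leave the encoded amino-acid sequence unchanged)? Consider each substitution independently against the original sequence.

Codon 1 (GGT, Gly): 3 synonymous substitutions.
Codon 2 (ACT, Thr): 3 synonymous substitutions.
Codon 3 (AGA, Arg): 2 synonymous substitutions.
Total: 3 + 3 + 2 = 8.

8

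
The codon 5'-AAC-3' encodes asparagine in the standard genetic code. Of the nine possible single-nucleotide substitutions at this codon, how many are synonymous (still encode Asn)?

Position 1: none → 0 synonymous.
Position 2: none → 0 synonymous.
Position 3: AAT → 1 synonymous.
Total: 0 + 0 + 1 = 1.

1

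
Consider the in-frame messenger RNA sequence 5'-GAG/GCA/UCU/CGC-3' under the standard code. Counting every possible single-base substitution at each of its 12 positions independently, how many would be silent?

10

Codon 1 (GAG, Glu): 1 synonymous substitution.
Codon 2 (GCA, Ala): 3 synonymous substitutions.
Codon 3 (UCU, Ser): 3 synonymous substitutions.
Codon 4 (CGC, Arg): 3 synonymous substitutions.
Total: 1 + 3 + 3 + 3 = 10.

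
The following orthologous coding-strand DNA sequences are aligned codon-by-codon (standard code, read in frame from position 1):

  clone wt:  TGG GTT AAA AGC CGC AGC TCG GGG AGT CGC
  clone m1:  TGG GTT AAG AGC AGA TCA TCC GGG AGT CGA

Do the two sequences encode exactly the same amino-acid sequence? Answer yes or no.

yes

Codon 1: TGG Trp / TGG Trp — identical.
Codon 2: GTT Val / GTT Val — identical.
Codon 3: AAA Lys / AAG Lys — synonymous.
Codon 4: AGC Ser / AGC Ser — identical.
Codon 5: CGC Arg / AGA Arg — synonymous.
Codon 6: AGC Ser / TCA Ser — synonymous.
Codon 7: TCG Ser / TCC Ser — synonymous.
Codon 8: GGG Gly / GGG Gly — identical.
Codon 9: AGT Ser / AGT Ser — identical.
Codon 10: CGC Arg / CGA Arg — synonymous.
Nonsynonymous differences: 0 → same protein.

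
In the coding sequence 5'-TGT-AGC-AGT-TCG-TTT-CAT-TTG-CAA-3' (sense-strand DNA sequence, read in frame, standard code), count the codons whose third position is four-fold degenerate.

1

Codon 1 TGT (Cys): third position 2-fold.
Codon 2 AGC (Ser): third position 2-fold.
Codon 3 AGT (Ser): third position 2-fold.
Codon 4 TCG (Ser): third position 4-fold.
Codon 5 TTT (Phe): third position 2-fold.
Codon 6 CAT (His): third position 2-fold.
Codon 7 TTG (Leu): third position 2-fold.
Codon 8 CAA (Gln): third position 2-fold.
Four-fold degenerate third positions: 1.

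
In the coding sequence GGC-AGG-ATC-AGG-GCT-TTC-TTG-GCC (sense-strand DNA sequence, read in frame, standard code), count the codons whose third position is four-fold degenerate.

Codon 1 GGC (Gly): third position 4-fold.
Codon 2 AGG (Arg): third position 2-fold.
Codon 3 ATC (Ile): third position 3-fold.
Codon 4 AGG (Arg): third position 2-fold.
Codon 5 GCT (Ala): third position 4-fold.
Codon 6 TTC (Phe): third position 2-fold.
Codon 7 TTG (Leu): third position 2-fold.
Codon 8 GCC (Ala): third position 4-fold.
Four-fold degenerate third positions: 3.

3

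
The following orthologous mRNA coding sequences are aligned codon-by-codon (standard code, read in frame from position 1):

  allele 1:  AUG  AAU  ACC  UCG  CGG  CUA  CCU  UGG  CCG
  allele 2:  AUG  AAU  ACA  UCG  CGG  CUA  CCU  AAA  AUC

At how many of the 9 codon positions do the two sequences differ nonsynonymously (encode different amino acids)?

2

Codon 1: AUG Met / AUG Met — identical.
Codon 2: AAU Asn / AAU Asn — identical.
Codon 3: ACC Thr / ACA Thr — synonymous.
Codon 4: UCG Ser / UCG Ser — identical.
Codon 5: CGG Arg / CGG Arg — identical.
Codon 6: CUA Leu / CUA Leu — identical.
Codon 7: CCU Pro / CCU Pro — identical.
Codon 8: UGG Trp / AAA Lys — nonsynonymous.
Codon 9: CCG Pro / AUC Ile — nonsynonymous.
Nonsynonymous differences: 2.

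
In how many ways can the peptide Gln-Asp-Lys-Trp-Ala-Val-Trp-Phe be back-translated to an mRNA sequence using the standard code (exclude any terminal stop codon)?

256

Gln: 2 codons.
Asp: 2 codons.
Lys: 2 codons.
Trp: 1 codon.
Ala: 4 codons.
Val: 4 codons.
Trp: 1 codon.
Phe: 2 codons.
2 × 2 × 2 × 1 × 4 × 4 × 1 × 2 = 256.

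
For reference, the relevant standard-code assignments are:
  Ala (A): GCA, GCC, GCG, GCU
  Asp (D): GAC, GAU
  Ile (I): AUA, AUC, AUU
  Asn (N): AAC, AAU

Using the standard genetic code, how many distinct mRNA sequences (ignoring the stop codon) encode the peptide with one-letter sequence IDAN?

48

Ile: 3 codons.
Asp: 2 codons.
Ala: 4 codons.
Asn: 2 codons.
3 × 2 × 4 × 2 = 48.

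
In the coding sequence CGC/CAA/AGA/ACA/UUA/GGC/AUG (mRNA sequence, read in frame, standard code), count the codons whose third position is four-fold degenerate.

3

Codon 1 CGC (Arg): third position 4-fold.
Codon 2 CAA (Gln): third position 2-fold.
Codon 3 AGA (Arg): third position 2-fold.
Codon 4 ACA (Thr): third position 4-fold.
Codon 5 UUA (Leu): third position 2-fold.
Codon 6 GGC (Gly): third position 4-fold.
Codon 7 AUG (Met): third position 1-fold.
Four-fold degenerate third positions: 3.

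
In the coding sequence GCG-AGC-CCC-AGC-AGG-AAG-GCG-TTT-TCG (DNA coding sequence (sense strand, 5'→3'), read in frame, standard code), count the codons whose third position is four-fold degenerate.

Codon 1 GCG (Ala): third position 4-fold.
Codon 2 AGC (Ser): third position 2-fold.
Codon 3 CCC (Pro): third position 4-fold.
Codon 4 AGC (Ser): third position 2-fold.
Codon 5 AGG (Arg): third position 2-fold.
Codon 6 AAG (Lys): third position 2-fold.
Codon 7 GCG (Ala): third position 4-fold.
Codon 8 TTT (Phe): third position 2-fold.
Codon 9 TCG (Ser): third position 4-fold.
Four-fold degenerate third positions: 4.

4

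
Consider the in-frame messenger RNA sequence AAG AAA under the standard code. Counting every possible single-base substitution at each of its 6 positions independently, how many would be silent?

2

Codon 1 (AAG, Lys): 1 synonymous substitution.
Codon 2 (AAA, Lys): 1 synonymous substitution.
Total: 1 + 1 = 2.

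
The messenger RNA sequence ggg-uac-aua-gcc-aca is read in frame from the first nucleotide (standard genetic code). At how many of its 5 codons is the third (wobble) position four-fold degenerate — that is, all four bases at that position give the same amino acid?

Codon 1 GGG (Gly): third position 4-fold.
Codon 2 UAC (Tyr): third position 2-fold.
Codon 3 AUA (Ile): third position 3-fold.
Codon 4 GCC (Ala): third position 4-fold.
Codon 5 ACA (Thr): third position 4-fold.
Four-fold degenerate third positions: 3.

3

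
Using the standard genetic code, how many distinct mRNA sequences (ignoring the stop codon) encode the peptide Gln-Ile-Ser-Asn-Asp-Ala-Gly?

2304

Gln: 2 codons.
Ile: 3 codons.
Ser: 6 codons.
Asn: 2 codons.
Asp: 2 codons.
Ala: 4 codons.
Gly: 4 codons.
2 × 3 × 6 × 2 × 2 × 4 × 4 = 2304.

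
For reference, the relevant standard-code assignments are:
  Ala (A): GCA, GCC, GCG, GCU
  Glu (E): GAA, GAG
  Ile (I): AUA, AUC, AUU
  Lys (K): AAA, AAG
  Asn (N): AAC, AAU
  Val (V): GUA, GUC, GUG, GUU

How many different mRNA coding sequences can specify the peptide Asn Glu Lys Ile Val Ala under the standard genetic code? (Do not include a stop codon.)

Asn: 2 codons.
Glu: 2 codons.
Lys: 2 codons.
Ile: 3 codons.
Val: 4 codons.
Ala: 4 codons.
2 × 2 × 2 × 3 × 4 × 4 = 384.

384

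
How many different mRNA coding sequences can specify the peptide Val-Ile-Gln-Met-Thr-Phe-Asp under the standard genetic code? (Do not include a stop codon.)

384

Val: 4 codons.
Ile: 3 codons.
Gln: 2 codons.
Met: 1 codon.
Thr: 4 codons.
Phe: 2 codons.
Asp: 2 codons.
4 × 3 × 2 × 1 × 4 × 2 × 2 = 384.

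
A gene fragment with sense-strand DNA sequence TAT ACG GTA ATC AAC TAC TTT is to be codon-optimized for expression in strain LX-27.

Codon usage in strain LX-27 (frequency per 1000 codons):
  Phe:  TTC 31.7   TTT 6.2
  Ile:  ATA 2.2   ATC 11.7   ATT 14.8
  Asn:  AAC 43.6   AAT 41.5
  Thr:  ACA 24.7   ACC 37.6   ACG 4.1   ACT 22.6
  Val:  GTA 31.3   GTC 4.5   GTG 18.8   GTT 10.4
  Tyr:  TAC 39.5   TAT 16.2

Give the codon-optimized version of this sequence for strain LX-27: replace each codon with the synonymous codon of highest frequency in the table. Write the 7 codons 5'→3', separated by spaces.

Codon 1 (Tyr): best is TAC at 39.5.
Codon 2 (Thr): best is ACC at 37.6.
Codon 3 (Val): best is GTA at 31.3.
Codon 4 (Ile): best is ATT at 14.8.
Codon 5 (Asn): best is AAC at 43.6.
Codon 6 (Tyr): best is TAC at 39.5.
Codon 7 (Phe): best is TTC at 31.7.

TAC ACC GTA ATT AAC TAC TTC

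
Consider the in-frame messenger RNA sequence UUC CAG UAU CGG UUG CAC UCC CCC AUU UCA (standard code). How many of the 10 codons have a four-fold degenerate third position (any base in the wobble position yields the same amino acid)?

4

Codon 1 UUC (Phe): third position 2-fold.
Codon 2 CAG (Gln): third position 2-fold.
Codon 3 UAU (Tyr): third position 2-fold.
Codon 4 CGG (Arg): third position 4-fold.
Codon 5 UUG (Leu): third position 2-fold.
Codon 6 CAC (His): third position 2-fold.
Codon 7 UCC (Ser): third position 4-fold.
Codon 8 CCC (Pro): third position 4-fold.
Codon 9 AUU (Ile): third position 3-fold.
Codon 10 UCA (Ser): third position 4-fold.
Four-fold degenerate third positions: 4.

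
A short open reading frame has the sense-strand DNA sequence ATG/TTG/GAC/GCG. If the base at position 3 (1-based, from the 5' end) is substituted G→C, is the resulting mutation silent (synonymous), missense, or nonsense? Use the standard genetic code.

missense

Position 3 falls in codon 1: ATG → Met.
After the substitution the codon is ATC → Ile.
Met ≠ Ile, so this is a missense mutation.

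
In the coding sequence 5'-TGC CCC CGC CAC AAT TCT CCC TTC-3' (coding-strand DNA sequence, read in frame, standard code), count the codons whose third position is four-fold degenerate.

4

Codon 1 TGC (Cys): third position 2-fold.
Codon 2 CCC (Pro): third position 4-fold.
Codon 3 CGC (Arg): third position 4-fold.
Codon 4 CAC (His): third position 2-fold.
Codon 5 AAT (Asn): third position 2-fold.
Codon 6 TCT (Ser): third position 4-fold.
Codon 7 CCC (Pro): third position 4-fold.
Codon 8 TTC (Phe): third position 2-fold.
Four-fold degenerate third positions: 4.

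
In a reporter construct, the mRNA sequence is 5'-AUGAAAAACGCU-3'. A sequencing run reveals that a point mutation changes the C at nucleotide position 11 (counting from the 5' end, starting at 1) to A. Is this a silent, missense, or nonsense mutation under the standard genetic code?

missense

Position 11 falls in codon 4: GCU → Ala.
After the substitution the codon is GAU → Asp.
Ala ≠ Asp, so this is a missense mutation.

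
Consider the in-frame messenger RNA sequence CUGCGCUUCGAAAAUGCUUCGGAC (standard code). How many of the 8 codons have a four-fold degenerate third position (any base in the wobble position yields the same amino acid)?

4

Codon 1 CUG (Leu): third position 4-fold.
Codon 2 CGC (Arg): third position 4-fold.
Codon 3 UUC (Phe): third position 2-fold.
Codon 4 GAA (Glu): third position 2-fold.
Codon 5 AAU (Asn): third position 2-fold.
Codon 6 GCU (Ala): third position 4-fold.
Codon 7 UCG (Ser): third position 4-fold.
Codon 8 GAC (Asp): third position 2-fold.
Four-fold degenerate third positions: 4.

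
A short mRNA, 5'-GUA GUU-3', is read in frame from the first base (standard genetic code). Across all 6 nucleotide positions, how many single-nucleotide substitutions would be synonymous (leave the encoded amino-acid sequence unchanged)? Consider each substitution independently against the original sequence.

Codon 1 (GUA, Val): 3 synonymous substitutions.
Codon 2 (GUU, Val): 3 synonymous substitutions.
Total: 3 + 3 = 6.

6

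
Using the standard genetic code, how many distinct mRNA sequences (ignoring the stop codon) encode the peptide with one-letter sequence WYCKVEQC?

256

Trp: 1 codon.
Tyr: 2 codons.
Cys: 2 codons.
Lys: 2 codons.
Val: 4 codons.
Glu: 2 codons.
Gln: 2 codons.
Cys: 2 codons.
1 × 2 × 2 × 2 × 4 × 2 × 2 × 2 = 256.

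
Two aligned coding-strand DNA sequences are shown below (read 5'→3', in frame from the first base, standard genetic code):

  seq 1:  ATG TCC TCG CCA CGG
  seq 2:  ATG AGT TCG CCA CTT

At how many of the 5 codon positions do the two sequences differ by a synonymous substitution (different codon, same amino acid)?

Codon 1: ATG Met / ATG Met — identical.
Codon 2: TCC Ser / AGT Ser — synonymous.
Codon 3: TCG Ser / TCG Ser — identical.
Codon 4: CCA Pro / CCA Pro — identical.
Codon 5: CGG Arg / CTT Leu — nonsynonymous.
Synonymous differences: 1.

1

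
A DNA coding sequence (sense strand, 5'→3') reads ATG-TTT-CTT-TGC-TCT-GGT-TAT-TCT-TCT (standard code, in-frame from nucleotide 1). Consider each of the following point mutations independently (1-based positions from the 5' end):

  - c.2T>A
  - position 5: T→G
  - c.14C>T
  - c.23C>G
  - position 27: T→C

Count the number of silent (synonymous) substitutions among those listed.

1

Codon 1: ATG (Met) → AAG (Lys) — missense.
Codon 2: TTT (Phe) → TGT (Cys) — missense.
Codon 5: TCT (Ser) → TTT (Phe) — missense.
Codon 8: TCT (Ser) → TGT (Cys) — missense.
Codon 9: TCT (Ser) → TCC (Ser) — synonymous.
Synonymous: 1 of 5.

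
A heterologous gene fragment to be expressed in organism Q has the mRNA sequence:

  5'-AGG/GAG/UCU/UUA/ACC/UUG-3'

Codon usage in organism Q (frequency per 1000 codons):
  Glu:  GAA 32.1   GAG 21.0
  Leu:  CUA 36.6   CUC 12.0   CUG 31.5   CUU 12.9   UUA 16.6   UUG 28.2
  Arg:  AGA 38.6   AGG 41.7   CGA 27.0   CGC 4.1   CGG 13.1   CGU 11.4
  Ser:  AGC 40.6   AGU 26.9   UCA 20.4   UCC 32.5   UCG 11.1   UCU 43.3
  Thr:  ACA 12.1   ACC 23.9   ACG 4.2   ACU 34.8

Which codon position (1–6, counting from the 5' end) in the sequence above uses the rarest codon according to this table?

4

Codon 1 AGG (Arg): 41.7 per 1000.
Codon 2 GAG (Glu): 21.0 per 1000.
Codon 3 UCU (Ser): 43.3 per 1000.
Codon 4 UUA (Leu): 16.6 per 1000.
Codon 5 ACC (Thr): 23.9 per 1000.
Codon 6 UUG (Leu): 28.2 per 1000.
Lowest frequency is 16.6 at codon 4.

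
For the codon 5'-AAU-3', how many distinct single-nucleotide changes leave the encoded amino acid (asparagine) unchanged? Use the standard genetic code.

1

Position 1: none → 0 synonymous.
Position 2: none → 0 synonymous.
Position 3: AAC → 1 synonymous.
Total: 0 + 0 + 1 = 1.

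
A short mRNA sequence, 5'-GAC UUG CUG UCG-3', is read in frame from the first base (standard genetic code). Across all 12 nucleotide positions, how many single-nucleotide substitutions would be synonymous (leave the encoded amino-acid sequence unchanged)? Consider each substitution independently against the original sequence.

10

Codon 1 (GAC, Asp): 1 synonymous substitution.
Codon 2 (UUG, Leu): 2 synonymous substitutions.
Codon 3 (CUG, Leu): 4 synonymous substitutions.
Codon 4 (UCG, Ser): 3 synonymous substitutions.
Total: 1 + 2 + 4 + 3 = 10.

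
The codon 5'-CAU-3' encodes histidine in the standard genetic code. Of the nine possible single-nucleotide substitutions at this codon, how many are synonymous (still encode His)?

1

Position 1: none → 0 synonymous.
Position 2: none → 0 synonymous.
Position 3: CAC → 1 synonymous.
Total: 0 + 0 + 1 = 1.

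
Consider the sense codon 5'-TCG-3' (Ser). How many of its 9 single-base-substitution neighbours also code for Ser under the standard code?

Position 1: none → 0 synonymous.
Position 2: none → 0 synonymous.
Position 3: TCT, TCC, TCA → 3 synonymous.
Total: 0 + 0 + 3 = 3.

3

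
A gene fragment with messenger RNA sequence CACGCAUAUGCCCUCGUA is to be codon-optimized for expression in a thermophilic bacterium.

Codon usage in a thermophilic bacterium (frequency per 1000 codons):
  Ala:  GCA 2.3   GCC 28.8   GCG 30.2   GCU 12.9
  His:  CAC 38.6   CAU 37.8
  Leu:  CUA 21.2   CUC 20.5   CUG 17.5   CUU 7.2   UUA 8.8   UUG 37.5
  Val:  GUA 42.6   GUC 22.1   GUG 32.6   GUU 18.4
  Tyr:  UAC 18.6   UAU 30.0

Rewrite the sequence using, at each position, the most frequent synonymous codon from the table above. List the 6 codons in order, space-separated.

CAC GCG UAU GCG UUG GUA

Codon 1 (His): best is CAC at 38.6.
Codon 2 (Ala): best is GCG at 30.2.
Codon 3 (Tyr): best is UAU at 30.0.
Codon 4 (Ala): best is GCG at 30.2.
Codon 5 (Leu): best is UUG at 37.5.
Codon 6 (Val): best is GUA at 42.6.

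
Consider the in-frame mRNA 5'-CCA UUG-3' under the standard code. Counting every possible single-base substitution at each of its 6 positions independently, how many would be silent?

5

Codon 1 (CCA, Pro): 3 synonymous substitutions.
Codon 2 (UUG, Leu): 2 synonymous substitutions.
Total: 3 + 2 = 5.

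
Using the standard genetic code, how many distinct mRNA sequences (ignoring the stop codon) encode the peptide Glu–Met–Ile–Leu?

Glu: 2 codons.
Met: 1 codon.
Ile: 3 codons.
Leu: 6 codons.
2 × 1 × 3 × 6 = 36.

36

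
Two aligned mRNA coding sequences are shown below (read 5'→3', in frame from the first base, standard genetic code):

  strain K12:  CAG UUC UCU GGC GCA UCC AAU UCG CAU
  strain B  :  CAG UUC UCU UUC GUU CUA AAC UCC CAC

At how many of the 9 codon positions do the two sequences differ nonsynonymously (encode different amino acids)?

Codon 1: CAG Gln / CAG Gln — identical.
Codon 2: UUC Phe / UUC Phe — identical.
Codon 3: UCU Ser / UCU Ser — identical.
Codon 4: GGC Gly / UUC Phe — nonsynonymous.
Codon 5: GCA Ala / GUU Val — nonsynonymous.
Codon 6: UCC Ser / CUA Leu — nonsynonymous.
Codon 7: AAU Asn / AAC Asn — synonymous.
Codon 8: UCG Ser / UCC Ser — synonymous.
Codon 9: CAU His / CAC His — synonymous.
Nonsynonymous differences: 3.

3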